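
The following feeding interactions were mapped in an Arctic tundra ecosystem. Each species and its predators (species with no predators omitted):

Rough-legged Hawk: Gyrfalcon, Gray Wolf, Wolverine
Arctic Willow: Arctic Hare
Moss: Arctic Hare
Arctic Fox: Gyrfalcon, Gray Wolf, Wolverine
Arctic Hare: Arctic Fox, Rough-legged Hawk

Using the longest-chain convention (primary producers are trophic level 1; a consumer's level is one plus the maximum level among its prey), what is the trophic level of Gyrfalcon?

Trophic level 4

Arctic Willow is a producer → level 1.
Arctic Hare eats Arctic Willow (level 1); other prey at levels: Moss 1 → level 2.
Arctic Fox eats Arctic Hare → level 3.
Gyrfalcon eats Arctic Fox (level 3); other prey at levels: Rough-legged Hawk 3 → level 4.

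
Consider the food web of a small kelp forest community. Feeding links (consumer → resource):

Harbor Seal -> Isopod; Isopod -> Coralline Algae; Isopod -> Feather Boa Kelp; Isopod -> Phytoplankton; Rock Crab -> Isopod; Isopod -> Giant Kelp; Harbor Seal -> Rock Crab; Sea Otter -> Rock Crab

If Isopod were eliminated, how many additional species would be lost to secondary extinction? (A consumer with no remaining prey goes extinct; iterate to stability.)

Remove Isopod.
Round 1: Rock Crab (all prey gone) → extinct.
Round 2: Harbor Seal (all prey gone), Sea Otter (all prey gone) → extinct.
No further losses. Total secondary extinctions: 3.

3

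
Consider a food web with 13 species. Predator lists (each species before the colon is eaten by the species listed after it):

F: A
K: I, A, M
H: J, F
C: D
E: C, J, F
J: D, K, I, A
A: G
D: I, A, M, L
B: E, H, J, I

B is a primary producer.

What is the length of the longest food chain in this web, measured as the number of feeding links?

One longest chain: B → E → C → D → A → G.
It has 6 species and 5 links.

5 links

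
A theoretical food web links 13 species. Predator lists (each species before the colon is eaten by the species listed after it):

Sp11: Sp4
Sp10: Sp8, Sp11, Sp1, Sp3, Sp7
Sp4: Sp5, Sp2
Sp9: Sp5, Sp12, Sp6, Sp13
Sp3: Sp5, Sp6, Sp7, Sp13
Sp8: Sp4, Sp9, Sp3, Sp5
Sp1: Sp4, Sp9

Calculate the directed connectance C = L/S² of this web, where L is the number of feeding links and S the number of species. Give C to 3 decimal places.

C = 0.130

The web has S = 13 species and L = 22 feeding links.
C = L / S² = 22 / 169 = 0.1302 ≈ 0.130.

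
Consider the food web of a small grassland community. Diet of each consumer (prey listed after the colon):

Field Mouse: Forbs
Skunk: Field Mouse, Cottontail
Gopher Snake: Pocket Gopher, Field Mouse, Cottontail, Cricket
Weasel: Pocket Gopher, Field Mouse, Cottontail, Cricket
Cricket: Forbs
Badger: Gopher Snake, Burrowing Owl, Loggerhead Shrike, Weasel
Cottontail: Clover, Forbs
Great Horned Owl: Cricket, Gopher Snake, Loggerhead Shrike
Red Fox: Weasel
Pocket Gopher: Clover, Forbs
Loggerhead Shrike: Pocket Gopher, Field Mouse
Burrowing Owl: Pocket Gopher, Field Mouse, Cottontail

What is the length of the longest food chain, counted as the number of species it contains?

4 species

One longest chain: Clover → Pocket Gopher → Loggerhead Shrike → Badger.
It has 4 species and 3 links.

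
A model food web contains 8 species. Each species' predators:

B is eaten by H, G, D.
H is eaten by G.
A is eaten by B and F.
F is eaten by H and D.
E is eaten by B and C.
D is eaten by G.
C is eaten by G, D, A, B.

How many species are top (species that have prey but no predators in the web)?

1

Top species (has prey, but nothing eats it): G.
Count: 1.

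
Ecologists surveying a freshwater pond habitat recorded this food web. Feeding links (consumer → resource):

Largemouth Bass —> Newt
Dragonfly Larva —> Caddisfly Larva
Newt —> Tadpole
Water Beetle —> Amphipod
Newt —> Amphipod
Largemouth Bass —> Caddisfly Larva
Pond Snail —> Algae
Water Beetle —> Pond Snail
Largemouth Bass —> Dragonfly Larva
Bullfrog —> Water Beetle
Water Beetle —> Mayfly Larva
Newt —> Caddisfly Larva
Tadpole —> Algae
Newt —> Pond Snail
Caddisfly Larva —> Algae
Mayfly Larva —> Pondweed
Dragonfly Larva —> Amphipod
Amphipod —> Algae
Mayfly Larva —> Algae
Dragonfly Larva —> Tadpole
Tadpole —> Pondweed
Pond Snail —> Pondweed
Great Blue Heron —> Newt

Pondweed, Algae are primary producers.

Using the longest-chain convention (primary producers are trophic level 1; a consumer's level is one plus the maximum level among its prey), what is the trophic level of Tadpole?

Trophic level 2

Pondweed is a producer → level 1.
Tadpole eats Pondweed (level 1); other prey at levels: Algae 1 → level 2.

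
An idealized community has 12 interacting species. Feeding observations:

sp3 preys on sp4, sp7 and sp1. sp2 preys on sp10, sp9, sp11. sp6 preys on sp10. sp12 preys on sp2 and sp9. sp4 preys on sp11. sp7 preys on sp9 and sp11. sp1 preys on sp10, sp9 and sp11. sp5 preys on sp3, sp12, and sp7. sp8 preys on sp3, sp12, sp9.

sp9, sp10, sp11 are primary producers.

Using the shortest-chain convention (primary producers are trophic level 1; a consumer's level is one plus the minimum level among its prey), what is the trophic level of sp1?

Trophic level 2

sp9 is a producer → level 1.
sp1 eats sp9 → level 2.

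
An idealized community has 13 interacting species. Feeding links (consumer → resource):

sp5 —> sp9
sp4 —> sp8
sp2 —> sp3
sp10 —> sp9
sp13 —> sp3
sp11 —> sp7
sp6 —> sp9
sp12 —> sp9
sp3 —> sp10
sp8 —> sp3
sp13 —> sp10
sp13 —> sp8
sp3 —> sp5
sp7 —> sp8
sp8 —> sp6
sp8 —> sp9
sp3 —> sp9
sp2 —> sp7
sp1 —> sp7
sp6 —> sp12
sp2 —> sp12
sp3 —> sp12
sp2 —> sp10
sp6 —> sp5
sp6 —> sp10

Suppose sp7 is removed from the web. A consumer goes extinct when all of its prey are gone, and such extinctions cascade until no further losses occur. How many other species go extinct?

2

Remove sp7.
Round 1: sp11 (all prey gone), sp1 (all prey gone) → extinct.
No further losses. Total secondary extinctions: 2.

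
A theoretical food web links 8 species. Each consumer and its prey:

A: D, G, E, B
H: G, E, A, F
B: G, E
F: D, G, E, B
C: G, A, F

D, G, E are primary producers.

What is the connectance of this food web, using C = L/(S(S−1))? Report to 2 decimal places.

C = 0.30

The web has S = 8 species and L = 17 feeding links.
C = L / (S(S−1)) = 17 / 56 = 0.3036 ≈ 0.30.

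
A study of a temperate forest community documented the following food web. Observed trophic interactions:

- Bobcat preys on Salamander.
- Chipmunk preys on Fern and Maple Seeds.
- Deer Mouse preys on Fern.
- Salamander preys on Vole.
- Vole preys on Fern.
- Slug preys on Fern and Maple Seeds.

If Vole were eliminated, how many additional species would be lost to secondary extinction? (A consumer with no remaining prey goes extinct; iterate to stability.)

Remove Vole.
Round 1: Salamander (all prey gone) → extinct.
Round 2: Bobcat (all prey gone) → extinct.
No further losses. Total secondary extinctions: 2.

2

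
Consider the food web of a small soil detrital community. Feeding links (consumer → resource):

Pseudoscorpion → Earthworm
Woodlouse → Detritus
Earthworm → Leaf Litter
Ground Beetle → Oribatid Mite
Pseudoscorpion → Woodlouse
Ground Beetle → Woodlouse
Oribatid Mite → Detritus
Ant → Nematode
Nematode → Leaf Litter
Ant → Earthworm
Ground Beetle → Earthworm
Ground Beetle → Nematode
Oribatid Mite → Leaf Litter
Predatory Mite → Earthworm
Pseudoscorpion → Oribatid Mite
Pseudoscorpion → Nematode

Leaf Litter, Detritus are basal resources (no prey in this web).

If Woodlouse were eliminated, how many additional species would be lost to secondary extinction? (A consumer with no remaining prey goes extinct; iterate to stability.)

Remove Woodlouse.
Every predator of it retains at least one other prey: Pseudoscorpion still has Earthworm, Oribatid Mite, Nematode; Ground Beetle still has Earthworm, Oribatid Mite, Nematode.
No consumer loses all prey, so no secondary extinctions occur.

0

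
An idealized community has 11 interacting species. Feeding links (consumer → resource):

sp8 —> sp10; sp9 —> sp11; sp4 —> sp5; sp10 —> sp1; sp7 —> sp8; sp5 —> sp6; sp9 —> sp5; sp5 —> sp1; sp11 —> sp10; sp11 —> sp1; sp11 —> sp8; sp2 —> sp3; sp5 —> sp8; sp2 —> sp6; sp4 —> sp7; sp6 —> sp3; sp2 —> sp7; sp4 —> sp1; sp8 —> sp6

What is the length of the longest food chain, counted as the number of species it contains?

One longest chain: sp3 → sp6 → sp8 → sp5 → sp4.
It has 5 species and 4 links.

5 species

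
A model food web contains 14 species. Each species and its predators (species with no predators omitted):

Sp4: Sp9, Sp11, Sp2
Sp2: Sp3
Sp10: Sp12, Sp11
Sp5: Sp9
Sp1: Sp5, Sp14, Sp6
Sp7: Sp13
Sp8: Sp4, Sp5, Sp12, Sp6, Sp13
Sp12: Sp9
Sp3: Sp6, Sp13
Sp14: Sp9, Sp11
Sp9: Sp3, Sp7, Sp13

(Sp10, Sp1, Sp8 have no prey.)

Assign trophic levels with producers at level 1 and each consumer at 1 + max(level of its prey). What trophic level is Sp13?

Trophic level 5

Sp8 is a producer → level 1.
Sp4 eats Sp8 → level 2.
Sp2 eats Sp4 → level 3.
Sp3 eats Sp2 (level 3); other prey at levels: Sp9 3 → level 4.
Sp13 eats Sp3 (level 4); other prey at levels: Sp8 1, Sp9 3, Sp7 4 → level 5.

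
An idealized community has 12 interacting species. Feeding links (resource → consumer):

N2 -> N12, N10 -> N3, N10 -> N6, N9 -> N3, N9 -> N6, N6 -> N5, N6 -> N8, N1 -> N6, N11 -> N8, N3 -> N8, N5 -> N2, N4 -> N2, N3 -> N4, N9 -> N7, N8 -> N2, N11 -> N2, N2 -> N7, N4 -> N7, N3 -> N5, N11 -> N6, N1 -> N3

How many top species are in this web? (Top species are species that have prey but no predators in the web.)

Top species (has prey, but nothing eats it): N12, N7.
Count: 2.

2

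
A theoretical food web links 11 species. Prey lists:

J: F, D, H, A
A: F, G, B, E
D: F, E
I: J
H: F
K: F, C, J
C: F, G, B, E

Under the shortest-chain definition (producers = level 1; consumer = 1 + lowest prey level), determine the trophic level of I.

F is a producer → level 1.
J eats F → level 2.
I eats J → level 3.
No prey of I is below level 2, so 3 is the minimum.

Trophic level 3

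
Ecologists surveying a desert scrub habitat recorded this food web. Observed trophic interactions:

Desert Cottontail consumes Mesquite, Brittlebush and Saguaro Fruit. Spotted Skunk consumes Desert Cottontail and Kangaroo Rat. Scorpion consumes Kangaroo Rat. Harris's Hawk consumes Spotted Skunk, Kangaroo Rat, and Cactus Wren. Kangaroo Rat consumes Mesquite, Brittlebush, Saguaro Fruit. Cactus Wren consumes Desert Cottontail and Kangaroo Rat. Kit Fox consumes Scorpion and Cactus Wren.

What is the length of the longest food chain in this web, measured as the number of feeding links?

One longest chain: Brittlebush → Desert Cottontail → Spotted Skunk → Harris's Hawk.
It has 4 species and 3 links.

3 links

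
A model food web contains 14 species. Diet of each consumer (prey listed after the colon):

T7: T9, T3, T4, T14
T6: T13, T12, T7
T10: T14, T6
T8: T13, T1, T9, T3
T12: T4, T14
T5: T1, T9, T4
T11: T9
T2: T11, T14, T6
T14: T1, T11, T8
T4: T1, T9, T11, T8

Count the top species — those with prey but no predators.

Top species (has prey, but nothing eats it): T5, T10, T2.
Count: 3.

3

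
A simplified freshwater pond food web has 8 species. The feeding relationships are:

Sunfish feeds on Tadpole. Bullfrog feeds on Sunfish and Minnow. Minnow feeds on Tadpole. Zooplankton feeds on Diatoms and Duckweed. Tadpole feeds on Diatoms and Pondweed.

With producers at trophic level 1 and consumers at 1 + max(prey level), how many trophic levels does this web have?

4

Producers (level 1): Duckweed, Diatoms, Pondweed.
Diatoms → Tadpole → Minnow → Bullfrog gives Bullfrog level 4.
No species has a prey at level 4, so no species reaches level 5.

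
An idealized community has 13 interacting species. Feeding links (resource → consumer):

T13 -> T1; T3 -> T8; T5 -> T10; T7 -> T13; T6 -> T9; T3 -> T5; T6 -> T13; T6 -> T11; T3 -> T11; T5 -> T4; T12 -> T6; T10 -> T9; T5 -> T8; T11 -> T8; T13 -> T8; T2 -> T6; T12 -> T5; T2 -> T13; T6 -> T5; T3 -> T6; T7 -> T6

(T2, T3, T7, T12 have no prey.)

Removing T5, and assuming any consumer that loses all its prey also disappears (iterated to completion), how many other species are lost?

2

Remove T5.
Round 1: T4 (all prey gone), T10 (all prey gone) → extinct.
No further losses. Total secondary extinctions: 2.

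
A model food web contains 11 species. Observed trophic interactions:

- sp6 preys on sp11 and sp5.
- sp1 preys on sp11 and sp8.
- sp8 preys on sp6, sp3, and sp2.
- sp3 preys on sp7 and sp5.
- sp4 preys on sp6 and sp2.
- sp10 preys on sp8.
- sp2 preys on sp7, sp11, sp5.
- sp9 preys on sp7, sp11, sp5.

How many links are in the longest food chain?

3 links

One longest chain: sp7 → sp2 → sp8 → sp10.
It has 4 species and 3 links.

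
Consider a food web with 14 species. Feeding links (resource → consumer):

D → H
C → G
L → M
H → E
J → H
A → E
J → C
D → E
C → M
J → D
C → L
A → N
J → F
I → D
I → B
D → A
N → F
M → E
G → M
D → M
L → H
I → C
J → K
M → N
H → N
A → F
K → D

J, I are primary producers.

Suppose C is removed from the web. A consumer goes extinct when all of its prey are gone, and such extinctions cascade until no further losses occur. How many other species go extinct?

Remove C.
Round 1: G (all prey gone), L (all prey gone) → extinct.
No further losses. Total secondary extinctions: 2.

2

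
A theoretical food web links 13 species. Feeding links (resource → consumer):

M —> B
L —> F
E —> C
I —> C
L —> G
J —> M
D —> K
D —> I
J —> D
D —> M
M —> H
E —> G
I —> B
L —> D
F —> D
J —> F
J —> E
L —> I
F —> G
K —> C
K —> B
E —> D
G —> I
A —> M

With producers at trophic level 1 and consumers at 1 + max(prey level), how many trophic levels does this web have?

5

Producers (level 1): J, L, A.
J → F → D → M → H gives H level 5.
No species has a prey at level 5, so no species reaches level 6.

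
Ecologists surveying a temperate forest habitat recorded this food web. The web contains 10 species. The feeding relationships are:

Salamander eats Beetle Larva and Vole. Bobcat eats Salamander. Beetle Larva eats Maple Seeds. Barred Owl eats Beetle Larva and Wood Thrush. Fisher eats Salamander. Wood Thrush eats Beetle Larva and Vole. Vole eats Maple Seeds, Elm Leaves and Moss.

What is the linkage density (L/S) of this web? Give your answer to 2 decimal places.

There are L = 12 links among S = 10 species.
L/S = 12/10 = 1.2000 ≈ 1.20.

L/S = 1.20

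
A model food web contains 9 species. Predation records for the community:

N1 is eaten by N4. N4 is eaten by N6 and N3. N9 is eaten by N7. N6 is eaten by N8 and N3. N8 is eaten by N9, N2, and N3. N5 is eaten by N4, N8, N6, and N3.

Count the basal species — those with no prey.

Basal species (no prey listed): N5, N1.
Count: 2.

2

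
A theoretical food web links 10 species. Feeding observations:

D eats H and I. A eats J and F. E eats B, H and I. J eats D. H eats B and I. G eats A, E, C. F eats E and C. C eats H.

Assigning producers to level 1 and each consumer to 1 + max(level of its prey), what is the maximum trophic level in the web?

Producers (level 1): B, I.
B → H → D → J → A → G gives G level 6.
No species has a prey at level 6, so no species reaches level 7.

6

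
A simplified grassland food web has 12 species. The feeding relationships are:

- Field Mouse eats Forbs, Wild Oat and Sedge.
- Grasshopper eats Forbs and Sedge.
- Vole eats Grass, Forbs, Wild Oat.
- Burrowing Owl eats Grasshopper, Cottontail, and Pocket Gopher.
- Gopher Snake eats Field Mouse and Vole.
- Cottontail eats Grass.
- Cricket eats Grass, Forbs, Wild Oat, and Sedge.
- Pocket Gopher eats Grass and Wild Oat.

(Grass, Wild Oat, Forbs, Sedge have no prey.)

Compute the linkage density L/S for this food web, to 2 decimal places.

There are L = 20 links among S = 12 species.
L/S = 20/12 = 1.6667 ≈ 1.67.

L/S = 1.67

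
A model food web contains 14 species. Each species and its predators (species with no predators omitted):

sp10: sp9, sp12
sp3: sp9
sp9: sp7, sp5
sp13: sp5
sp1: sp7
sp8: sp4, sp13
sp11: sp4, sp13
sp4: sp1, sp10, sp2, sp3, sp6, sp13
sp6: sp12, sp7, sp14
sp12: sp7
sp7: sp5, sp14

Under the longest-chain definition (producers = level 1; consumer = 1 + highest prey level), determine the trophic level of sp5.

sp11 is a producer → level 1.
sp4 eats sp11 (level 1); other prey at levels: sp8 1 → level 2.
sp10 eats sp4 → level 3.
sp9 eats sp10 (level 3); other prey at levels: sp3 3 → level 4.
sp7 eats sp9 (level 4); other prey at levels: sp1 3, sp6 3, sp12 4 → level 5.
sp5 eats sp7 (level 5); other prey at levels: sp13 3, sp9 4 → level 6.

Trophic level 6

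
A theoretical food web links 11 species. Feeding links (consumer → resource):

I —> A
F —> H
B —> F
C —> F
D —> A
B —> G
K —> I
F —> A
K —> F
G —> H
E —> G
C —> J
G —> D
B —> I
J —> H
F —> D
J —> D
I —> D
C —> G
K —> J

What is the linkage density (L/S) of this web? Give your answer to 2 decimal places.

There are L = 20 links among S = 11 species.
L/S = 20/11 = 1.8182 ≈ 1.82.

L/S = 1.82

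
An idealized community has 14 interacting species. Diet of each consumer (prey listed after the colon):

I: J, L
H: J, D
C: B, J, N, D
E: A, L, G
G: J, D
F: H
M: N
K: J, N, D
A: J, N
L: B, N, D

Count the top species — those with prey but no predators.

6

Top species (has prey, but nothing eats it): M, C, K, I, F, E.
Count: 6.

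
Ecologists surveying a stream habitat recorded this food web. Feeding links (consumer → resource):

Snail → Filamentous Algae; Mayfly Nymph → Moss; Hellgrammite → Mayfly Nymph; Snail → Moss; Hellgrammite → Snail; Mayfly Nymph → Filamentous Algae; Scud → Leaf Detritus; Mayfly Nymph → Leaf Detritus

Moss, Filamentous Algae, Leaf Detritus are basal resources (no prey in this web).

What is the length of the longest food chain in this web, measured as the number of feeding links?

One longest chain: Moss → Snail → Hellgrammite.
It has 3 species and 2 links.

2 links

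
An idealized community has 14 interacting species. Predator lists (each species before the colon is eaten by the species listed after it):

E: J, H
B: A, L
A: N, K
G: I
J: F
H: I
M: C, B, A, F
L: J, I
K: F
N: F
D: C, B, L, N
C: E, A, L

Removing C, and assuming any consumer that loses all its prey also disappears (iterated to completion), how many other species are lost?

Remove C.
Round 1: E (all prey gone) → extinct.
Round 2: H (all prey gone) → extinct.
No further losses. Total secondary extinctions: 2.

2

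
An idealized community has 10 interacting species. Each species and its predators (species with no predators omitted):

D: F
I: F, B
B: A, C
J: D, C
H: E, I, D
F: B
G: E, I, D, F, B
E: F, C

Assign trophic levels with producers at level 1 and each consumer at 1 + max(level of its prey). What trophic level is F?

Trophic level 3

H is a producer → level 1.
E eats H (level 1); other prey at levels: G 1 → level 2.
F eats E (level 2); other prey at levels: G 1, I 2, D 2 → level 3.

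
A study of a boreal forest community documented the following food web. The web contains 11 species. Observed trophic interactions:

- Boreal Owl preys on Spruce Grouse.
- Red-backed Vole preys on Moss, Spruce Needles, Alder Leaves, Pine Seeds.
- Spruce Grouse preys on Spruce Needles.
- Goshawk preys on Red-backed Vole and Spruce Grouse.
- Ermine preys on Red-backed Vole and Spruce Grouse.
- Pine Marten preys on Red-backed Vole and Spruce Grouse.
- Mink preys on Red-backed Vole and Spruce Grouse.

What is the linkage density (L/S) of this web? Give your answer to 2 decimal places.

There are L = 14 links among S = 11 species.
L/S = 14/11 = 1.2727 ≈ 1.27.

L/S = 1.27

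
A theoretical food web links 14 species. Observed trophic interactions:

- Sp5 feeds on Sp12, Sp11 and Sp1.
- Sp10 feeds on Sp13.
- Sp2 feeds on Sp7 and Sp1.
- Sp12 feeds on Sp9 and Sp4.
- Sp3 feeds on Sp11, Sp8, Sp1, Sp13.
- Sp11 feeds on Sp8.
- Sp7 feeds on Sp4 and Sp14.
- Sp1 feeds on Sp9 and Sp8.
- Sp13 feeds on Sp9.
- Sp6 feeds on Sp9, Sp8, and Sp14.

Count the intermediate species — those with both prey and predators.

5

Intermediate species (has both prey and predators): Sp13, Sp12, Sp7, Sp11, Sp1.
Count: 5.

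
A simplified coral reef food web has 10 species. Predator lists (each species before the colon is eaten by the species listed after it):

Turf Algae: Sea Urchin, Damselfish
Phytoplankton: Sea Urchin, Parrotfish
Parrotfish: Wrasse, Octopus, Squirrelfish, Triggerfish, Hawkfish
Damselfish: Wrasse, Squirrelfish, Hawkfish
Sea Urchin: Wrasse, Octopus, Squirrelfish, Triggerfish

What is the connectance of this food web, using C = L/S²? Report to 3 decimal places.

The web has S = 10 species and L = 16 feeding links.
C = L / S² = 16 / 100 = 0.1600 ≈ 0.160.

C = 0.160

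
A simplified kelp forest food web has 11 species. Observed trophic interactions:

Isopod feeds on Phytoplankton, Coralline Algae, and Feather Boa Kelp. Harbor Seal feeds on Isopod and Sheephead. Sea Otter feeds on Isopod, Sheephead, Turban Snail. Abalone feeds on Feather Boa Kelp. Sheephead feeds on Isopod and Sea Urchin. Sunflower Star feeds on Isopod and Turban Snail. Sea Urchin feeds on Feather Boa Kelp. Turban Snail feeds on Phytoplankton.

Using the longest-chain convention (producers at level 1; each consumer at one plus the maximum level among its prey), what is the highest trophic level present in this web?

4

Producers (level 1): Phytoplankton, Coralline Algae, Feather Boa Kelp.
Phytoplankton → Isopod → Sheephead → Sea Otter gives Sea Otter level 4.
No species has a prey at level 4, so no species reaches level 5.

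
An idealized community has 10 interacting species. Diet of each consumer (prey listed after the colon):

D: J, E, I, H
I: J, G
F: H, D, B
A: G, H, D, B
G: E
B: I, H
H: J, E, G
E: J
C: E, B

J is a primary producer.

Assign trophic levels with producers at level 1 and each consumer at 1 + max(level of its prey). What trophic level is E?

Trophic level 2

J is a producer → level 1.
E eats J → level 2.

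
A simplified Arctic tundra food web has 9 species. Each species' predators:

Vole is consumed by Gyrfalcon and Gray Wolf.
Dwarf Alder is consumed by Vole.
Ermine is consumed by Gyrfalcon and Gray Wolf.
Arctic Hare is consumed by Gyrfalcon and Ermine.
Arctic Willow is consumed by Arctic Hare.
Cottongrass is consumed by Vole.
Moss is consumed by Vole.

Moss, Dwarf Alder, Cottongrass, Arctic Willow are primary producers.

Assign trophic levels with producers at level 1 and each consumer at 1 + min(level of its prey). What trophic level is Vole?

Trophic level 2

Moss is a producer → level 1.
Vole eats Moss → level 2.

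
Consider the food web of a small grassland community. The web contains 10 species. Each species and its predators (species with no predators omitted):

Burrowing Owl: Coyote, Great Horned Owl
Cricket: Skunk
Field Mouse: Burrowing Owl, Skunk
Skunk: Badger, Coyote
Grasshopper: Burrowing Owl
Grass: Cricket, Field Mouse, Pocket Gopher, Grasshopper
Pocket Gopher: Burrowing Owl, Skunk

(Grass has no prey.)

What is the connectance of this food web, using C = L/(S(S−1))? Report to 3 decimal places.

C = 0.156

The web has S = 10 species and L = 14 feeding links.
C = L / (S(S−1)) = 14 / 90 = 0.1556 ≈ 0.156.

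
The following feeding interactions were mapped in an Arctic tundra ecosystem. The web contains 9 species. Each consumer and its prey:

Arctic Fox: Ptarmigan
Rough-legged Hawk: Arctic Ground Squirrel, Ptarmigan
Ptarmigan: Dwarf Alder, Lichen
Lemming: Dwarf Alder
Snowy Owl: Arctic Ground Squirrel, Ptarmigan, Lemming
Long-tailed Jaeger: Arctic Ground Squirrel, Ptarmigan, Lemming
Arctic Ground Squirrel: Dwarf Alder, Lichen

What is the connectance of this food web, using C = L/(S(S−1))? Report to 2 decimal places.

The web has S = 9 species and L = 14 feeding links.
C = L / (S(S−1)) = 14 / 72 = 0.1944 ≈ 0.19.

C = 0.19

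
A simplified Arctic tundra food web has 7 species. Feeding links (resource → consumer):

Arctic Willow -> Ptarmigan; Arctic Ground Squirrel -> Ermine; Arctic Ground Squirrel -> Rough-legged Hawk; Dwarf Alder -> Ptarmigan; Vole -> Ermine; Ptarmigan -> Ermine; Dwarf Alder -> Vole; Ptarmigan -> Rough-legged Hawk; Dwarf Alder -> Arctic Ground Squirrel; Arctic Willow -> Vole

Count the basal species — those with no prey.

Basal species (no prey listed): Dwarf Alder, Arctic Willow.
Count: 2.

2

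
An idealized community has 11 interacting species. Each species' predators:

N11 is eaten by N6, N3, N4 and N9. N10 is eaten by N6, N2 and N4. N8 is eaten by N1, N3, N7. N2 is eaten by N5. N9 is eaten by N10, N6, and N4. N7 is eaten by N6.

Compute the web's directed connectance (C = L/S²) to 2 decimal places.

C = 0.12

The web has S = 11 species and L = 15 feeding links.
C = L / S² = 15 / 121 = 0.1240 ≈ 0.12.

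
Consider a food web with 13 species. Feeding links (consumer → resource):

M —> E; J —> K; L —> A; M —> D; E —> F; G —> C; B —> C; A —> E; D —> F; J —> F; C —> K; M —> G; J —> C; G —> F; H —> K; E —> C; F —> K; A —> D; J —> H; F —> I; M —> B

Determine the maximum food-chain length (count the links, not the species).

4 links

One longest chain: I → F → D → A → L.
It has 5 species and 4 links.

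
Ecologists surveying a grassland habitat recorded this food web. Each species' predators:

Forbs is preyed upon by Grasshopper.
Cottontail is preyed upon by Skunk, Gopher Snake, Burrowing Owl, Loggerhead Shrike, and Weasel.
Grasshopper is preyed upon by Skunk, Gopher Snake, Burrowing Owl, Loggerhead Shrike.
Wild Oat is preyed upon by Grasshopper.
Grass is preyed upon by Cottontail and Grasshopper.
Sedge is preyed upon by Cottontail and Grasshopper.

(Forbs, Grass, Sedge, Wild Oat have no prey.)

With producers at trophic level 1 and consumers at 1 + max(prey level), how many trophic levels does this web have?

3

Producers (level 1): Forbs, Grass, Sedge, Wild Oat.
Grass → Cottontail → Gopher Snake gives Gopher Snake level 3.
No species has a prey at level 3, so no species reaches level 4.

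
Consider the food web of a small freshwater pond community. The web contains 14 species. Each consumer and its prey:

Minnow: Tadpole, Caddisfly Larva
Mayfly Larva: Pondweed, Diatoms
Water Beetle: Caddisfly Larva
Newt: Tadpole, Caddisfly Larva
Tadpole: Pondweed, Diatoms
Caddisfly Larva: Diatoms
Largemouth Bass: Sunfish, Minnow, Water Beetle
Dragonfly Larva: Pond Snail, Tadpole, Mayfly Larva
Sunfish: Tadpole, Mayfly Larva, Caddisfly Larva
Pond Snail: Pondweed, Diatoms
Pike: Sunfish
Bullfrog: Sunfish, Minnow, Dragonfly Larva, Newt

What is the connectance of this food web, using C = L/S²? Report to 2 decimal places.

C = 0.13

The web has S = 14 species and L = 26 feeding links.
C = L / S² = 26 / 196 = 0.1327 ≈ 0.13.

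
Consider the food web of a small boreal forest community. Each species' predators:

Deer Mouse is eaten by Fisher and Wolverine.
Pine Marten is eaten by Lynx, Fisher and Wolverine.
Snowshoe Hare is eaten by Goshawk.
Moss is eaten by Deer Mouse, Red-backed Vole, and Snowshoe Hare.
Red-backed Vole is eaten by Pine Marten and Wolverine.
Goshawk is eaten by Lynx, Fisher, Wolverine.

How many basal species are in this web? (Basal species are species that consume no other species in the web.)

1

Basal species (no prey listed): Moss.
Count: 1.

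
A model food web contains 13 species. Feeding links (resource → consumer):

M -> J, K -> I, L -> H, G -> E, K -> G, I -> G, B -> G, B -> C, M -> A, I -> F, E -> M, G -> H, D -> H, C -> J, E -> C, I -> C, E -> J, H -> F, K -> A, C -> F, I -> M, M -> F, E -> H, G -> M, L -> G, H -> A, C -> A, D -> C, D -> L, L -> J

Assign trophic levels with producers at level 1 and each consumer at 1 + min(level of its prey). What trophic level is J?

Trophic level 3

D is a producer → level 1.
L eats D → level 2.
J eats L → level 3.
No prey of J is below level 2, so 3 is the minimum.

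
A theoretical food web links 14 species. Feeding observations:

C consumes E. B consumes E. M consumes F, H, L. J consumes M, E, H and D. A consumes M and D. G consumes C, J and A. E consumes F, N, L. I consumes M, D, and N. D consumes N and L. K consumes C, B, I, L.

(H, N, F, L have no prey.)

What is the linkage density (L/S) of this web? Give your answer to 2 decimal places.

There are L = 26 links among S = 14 species.
L/S = 26/14 = 1.8571 ≈ 1.86.

L/S = 1.86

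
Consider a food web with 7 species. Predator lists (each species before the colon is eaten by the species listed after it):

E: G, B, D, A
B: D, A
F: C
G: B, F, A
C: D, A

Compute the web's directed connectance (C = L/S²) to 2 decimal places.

The web has S = 7 species and L = 12 feeding links.
C = L / S² = 12 / 49 = 0.2449 ≈ 0.24.

C = 0.24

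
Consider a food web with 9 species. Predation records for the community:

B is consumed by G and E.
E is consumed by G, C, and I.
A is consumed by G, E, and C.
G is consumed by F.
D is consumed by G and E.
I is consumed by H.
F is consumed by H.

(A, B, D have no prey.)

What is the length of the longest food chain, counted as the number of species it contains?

5 species

One longest chain: A → E → G → F → H.
It has 5 species and 4 links.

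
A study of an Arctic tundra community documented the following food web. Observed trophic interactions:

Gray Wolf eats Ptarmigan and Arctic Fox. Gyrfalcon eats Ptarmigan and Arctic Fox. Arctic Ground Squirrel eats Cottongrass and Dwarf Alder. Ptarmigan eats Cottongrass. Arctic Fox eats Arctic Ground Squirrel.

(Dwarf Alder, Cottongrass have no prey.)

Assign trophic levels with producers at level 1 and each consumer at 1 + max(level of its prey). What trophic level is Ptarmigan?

Cottongrass is a producer → level 1.
Ptarmigan eats Cottongrass → level 2.

Trophic level 2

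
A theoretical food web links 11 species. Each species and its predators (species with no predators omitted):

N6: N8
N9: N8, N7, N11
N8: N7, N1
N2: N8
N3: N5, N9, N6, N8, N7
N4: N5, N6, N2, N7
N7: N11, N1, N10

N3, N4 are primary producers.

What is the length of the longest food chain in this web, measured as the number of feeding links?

4 links

One longest chain: N3 → N9 → N8 → N7 → N11.
It has 5 species and 4 links.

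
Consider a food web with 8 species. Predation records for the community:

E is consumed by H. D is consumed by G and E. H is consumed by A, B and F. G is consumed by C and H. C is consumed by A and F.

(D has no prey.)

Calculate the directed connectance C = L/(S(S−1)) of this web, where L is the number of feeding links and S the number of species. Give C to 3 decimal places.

The web has S = 8 species and L = 10 feeding links.
C = L / (S(S−1)) = 10 / 56 = 0.1786 ≈ 0.179.

C = 0.179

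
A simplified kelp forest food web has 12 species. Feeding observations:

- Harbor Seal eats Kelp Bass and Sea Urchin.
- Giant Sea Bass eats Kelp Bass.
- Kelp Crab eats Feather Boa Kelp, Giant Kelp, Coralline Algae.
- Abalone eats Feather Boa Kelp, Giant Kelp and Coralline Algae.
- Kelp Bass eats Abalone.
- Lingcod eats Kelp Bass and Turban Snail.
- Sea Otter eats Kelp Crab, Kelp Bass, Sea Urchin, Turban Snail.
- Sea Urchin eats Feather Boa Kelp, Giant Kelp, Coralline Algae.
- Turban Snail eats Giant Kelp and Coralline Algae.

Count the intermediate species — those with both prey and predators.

Intermediate species (has both prey and predators): Abalone, Turban Snail, Sea Urchin, Kelp Crab, Kelp Bass.
Count: 5.

5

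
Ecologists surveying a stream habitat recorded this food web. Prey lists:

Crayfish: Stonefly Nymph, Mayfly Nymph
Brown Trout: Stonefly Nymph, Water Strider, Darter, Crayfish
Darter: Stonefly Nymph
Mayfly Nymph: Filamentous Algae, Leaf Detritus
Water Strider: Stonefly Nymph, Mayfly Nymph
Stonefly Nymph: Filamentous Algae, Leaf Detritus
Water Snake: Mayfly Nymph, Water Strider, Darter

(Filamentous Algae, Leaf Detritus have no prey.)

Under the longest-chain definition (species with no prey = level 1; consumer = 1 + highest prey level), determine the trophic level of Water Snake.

Trophic level 4

Filamentous Algae has no prey (basal) → level 1.
Stonefly Nymph eats Filamentous Algae (level 1); other prey at levels: Leaf Detritus 1 → level 2.
Water Strider eats Stonefly Nymph (level 2); other prey at levels: Mayfly Nymph 2 → level 3.
Water Snake eats Water Strider (level 3); other prey at levels: Mayfly Nymph 2, Darter 3 → level 4.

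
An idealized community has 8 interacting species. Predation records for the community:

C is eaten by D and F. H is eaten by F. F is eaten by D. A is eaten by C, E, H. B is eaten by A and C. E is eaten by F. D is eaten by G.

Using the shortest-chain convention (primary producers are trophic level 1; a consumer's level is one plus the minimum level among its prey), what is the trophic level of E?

B is a producer → level 1.
A eats B → level 2.
E eats A → level 3.
No prey of E is below level 2, so 3 is the minimum.

Trophic level 3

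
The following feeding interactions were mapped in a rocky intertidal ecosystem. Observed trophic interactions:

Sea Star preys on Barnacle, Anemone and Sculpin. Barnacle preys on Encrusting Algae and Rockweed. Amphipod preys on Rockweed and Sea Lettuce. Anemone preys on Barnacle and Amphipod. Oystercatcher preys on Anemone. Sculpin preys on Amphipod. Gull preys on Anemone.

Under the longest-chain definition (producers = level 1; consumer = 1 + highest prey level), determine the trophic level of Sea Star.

Sea Lettuce is a producer → level 1.
Amphipod eats Sea Lettuce (level 1); other prey at levels: Rockweed 1 → level 2.
Sculpin eats Amphipod → level 3.
Sea Star eats Sculpin (level 3); other prey at levels: Barnacle 2, Anemone 3 → level 4.

Trophic level 4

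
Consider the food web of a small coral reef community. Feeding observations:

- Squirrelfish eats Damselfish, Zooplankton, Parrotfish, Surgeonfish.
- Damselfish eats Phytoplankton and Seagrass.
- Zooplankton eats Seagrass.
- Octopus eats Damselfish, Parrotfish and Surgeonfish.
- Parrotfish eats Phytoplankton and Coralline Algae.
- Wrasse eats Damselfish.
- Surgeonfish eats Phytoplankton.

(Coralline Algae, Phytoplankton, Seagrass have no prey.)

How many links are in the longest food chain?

2 links

One longest chain: Coralline Algae → Parrotfish → Octopus.
It has 3 species and 2 links.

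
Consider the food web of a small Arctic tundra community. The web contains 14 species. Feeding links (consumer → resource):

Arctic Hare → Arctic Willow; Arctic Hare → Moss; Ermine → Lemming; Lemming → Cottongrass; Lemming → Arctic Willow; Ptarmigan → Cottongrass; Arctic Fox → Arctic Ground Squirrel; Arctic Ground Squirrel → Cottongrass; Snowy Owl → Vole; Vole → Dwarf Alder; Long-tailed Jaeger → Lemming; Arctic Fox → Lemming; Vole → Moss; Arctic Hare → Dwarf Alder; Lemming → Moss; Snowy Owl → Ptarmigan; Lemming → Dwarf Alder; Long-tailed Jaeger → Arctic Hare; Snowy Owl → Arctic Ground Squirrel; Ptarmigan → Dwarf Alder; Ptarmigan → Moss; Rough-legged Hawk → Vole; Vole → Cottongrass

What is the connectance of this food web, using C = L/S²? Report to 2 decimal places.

C = 0.12

The web has S = 14 species and L = 23 feeding links.
C = L / S² = 23 / 196 = 0.1173 ≈ 0.12.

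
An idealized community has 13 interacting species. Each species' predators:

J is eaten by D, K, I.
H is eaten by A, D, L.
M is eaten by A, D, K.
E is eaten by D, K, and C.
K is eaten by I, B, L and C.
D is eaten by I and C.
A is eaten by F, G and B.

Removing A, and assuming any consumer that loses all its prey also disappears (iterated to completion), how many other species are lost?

Remove A.
Round 1: F (all prey gone), G (all prey gone) → extinct.
No further losses. Total secondary extinctions: 2.

2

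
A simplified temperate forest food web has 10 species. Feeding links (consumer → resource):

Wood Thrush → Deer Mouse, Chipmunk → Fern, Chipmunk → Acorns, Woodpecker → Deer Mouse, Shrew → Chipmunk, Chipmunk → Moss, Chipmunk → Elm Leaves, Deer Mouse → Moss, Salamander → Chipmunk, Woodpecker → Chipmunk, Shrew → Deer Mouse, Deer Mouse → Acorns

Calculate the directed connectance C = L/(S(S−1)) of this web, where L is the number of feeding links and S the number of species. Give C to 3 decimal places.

C = 0.133

The web has S = 10 species and L = 12 feeding links.
C = L / (S(S−1)) = 12 / 90 = 0.1333 ≈ 0.133.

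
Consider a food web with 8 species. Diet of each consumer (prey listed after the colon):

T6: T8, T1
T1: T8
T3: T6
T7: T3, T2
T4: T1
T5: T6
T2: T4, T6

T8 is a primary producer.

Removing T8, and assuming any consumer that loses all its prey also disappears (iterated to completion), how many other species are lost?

Remove T8.
Round 1: T1 (all prey gone) → extinct.
Round 2: T4 (all prey gone), T6 (all prey gone) → extinct.
Round 3: T5 (all prey gone), T3 (all prey gone), T2 (all prey gone) → extinct.
Round 4: T7 (all prey gone) → extinct.
No further losses. Total secondary extinctions: 7.

7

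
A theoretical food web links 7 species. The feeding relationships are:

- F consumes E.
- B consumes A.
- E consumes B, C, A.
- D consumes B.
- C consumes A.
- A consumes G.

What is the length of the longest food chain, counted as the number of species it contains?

5 species

One longest chain: G → A → B → E → F.
It has 5 species and 4 links.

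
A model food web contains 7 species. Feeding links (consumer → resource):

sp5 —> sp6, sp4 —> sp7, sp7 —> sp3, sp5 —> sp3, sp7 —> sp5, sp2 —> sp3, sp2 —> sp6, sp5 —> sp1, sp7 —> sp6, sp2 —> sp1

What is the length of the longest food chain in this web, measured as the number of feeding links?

One longest chain: sp6 → sp5 → sp7 → sp4.
It has 4 species and 3 links.

3 links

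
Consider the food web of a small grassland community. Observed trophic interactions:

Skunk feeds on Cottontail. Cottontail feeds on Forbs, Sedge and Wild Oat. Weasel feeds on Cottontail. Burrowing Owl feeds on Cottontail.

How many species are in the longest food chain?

3 species

One longest chain: Sedge → Cottontail → Skunk.
It has 3 species and 2 links.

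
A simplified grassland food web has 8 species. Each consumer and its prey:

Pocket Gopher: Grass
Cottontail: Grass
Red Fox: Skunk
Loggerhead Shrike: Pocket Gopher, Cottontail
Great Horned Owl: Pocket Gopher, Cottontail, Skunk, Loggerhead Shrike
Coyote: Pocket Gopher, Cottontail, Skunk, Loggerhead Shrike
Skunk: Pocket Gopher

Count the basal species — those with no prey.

1

Basal species (no prey listed): Grass.
Count: 1.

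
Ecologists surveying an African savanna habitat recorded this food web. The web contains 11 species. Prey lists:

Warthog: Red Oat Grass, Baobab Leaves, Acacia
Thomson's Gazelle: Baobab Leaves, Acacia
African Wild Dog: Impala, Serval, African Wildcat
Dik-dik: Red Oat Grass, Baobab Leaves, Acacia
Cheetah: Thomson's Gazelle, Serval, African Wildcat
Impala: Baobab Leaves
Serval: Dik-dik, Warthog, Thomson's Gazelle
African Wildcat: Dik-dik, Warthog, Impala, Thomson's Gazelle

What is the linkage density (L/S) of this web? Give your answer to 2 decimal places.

L/S = 2.00

There are L = 22 links among S = 11 species.
L/S = 22/11 = 2.0000 ≈ 2.00.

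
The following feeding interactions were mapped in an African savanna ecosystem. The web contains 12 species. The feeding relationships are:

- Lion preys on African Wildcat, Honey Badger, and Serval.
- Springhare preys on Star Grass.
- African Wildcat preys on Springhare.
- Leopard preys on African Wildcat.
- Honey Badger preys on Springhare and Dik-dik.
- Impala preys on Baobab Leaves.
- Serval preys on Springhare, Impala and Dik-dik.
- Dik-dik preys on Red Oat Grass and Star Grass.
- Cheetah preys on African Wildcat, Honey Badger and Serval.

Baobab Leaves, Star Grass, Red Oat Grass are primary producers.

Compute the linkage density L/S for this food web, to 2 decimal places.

L/S = 1.42

There are L = 17 links among S = 12 species.
L/S = 17/12 = 1.4167 ≈ 1.42.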